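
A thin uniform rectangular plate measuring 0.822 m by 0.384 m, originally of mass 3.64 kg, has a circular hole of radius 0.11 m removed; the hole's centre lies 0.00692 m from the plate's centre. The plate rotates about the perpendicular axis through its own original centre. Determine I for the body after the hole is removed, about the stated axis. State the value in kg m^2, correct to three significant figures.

Unpierced body about its centre: I₀ = (1/12)M(a²+b²) = (1/12)(3.64)[(0.822)² + (0.384)²] = 0.24969 kg m^2.
The removed disk has mass m = M·πr²/(ab) = (3.64)·π(0.11)²/(0.822·0.384) = 0.43836 kg (same uniform areal density).
Its moment of inertia about the rotation axis (parallel-axis theorem): I_hole = (1/2)mr² + md² = (1/2)(0.43836)(0.11)² + (0.43836)(0.00692)² = 0.0026731 kg m^2.
Treating the hole as negative mass, I = I₀ − I_hole = 0.24969 − 0.0026731 = 0.24701 kg m^2.

0.247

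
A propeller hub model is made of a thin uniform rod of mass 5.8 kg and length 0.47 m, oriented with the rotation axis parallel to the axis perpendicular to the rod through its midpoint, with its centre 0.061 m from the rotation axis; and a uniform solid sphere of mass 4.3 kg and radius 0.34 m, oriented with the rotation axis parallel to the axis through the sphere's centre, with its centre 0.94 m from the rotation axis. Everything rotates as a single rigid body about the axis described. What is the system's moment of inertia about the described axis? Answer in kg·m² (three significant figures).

Thin rod: I_cm = (1/12)ML² = (1/12)(5.8)(0.47)² = 0.10677 kg·m²; centre at d = 0.061 m, so I = I_cm + Md² gives I = 0.10677 + (5.8)(0.061)² = 0.12835 kg·m².
Solid sphere: I_cm = (2/5)MR² = (2/5)(4.3)(0.34)² = 0.19883 kg·m²; centre at d = 0.94 m, so I = I_cm + Md² gives I = 0.19883 + (4.3)(0.94)² = 3.9983 kg·m².
Total I = 0.12835 + 3.9983 = 4.1267 kg·m².

4.13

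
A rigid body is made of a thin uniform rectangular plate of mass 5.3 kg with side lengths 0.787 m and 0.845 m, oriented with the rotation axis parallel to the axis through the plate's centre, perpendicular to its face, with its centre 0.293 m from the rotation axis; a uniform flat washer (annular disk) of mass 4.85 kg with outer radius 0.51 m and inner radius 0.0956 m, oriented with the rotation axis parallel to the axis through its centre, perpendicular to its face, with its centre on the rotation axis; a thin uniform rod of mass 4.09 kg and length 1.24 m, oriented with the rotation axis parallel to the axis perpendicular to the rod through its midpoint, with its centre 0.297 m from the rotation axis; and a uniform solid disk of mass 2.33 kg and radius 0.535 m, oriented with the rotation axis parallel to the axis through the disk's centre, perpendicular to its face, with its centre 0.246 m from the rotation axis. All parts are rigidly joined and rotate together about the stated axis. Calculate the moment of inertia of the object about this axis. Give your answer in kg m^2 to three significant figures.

3.06

Rectangular plate: I_cm = (1/12)M(a²+b²) = (1/12)(5.3)[(0.787)² + (0.845)²] = 0.58892 kg m^2; centre at d = 0.293 m, so I = I_cm + Md² gives I = 0.58892 + (5.3)(0.293)² = 1.0439 kg m^2.
Annular disk: I_cm = (1/2)M(R²+r²) = (1/2)(4.85)[(0.51)² + (0.0956)²] = 0.65291 kg m^2; axis through the centre, so I = 0.65291 kg m^2.
Thin rod: I_cm = (1/12)ML² = (1/12)(4.09)(1.24)² = 0.52407 kg m^2; centre at d = 0.297 m, so I = I_cm + Md² gives I = 0.52407 + (4.09)(0.297)² = 0.88484 kg m^2.
Solid disk: I_cm = (1/2)MR² = (1/2)(2.33)(0.535)² = 0.33345 kg m^2; centre at d = 0.246 m, so I = I_cm + Md² gives I = 0.33345 + (2.33)(0.246)² = 0.47445 kg m^2.
Total I = 1.0439 + 0.65291 + 0.88484 + 0.47445 = 3.0561 kg m^2.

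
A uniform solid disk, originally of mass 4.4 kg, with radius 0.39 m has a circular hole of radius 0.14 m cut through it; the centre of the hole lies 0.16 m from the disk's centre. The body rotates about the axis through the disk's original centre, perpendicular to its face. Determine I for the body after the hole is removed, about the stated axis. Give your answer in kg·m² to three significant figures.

Unpierced body about its centre: I₀ = (1/2)MR² = (1/2)(4.4)(0.39)² = 0.33462 kg·m².
The removed disk has mass m = M·(r/R)² = (4.4)(0.14/0.39)² = 0.567 kg (same uniform areal density).
Its moment of inertia about the rotation axis (parallel-axis theorem): I_hole = (1/2)mr² + md² = (1/2)(0.567)(0.14)² + (0.567)(0.16)² = 0.020072 kg·m².
Treating the hole as negative mass, I = I₀ − I_hole = 0.33462 − 0.020072 = 0.31455 kg·m².

0.315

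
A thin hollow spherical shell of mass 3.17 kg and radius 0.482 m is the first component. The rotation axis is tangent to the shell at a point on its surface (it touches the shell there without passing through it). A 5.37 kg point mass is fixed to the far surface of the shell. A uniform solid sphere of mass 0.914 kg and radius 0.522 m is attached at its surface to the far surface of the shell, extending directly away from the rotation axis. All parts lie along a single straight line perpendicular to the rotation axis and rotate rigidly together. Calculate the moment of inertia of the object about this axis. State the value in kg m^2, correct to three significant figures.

Spherical shell: I_cm = (2/3)MR² = (2/3)(3.17)(0.482)² = 0.49098 kg m^2; centre at d = 0.482 m, so the parallel axis theorem gives I = 0.49098 + (3.17)(0.482)² = 1.2274 kg m^2.
Point mass: I_cm = 0; centre at d = 0.482 + 0.482 = 0.964 m, so the parallel axis theorem gives I = 0 + (5.37)(0.964)² = 4.9903 kg m^2.
Solid sphere: I_cm = (2/5)MR² = (2/5)(0.914)(0.522)² = 0.09962 kg m^2; centre at d = 0.482 + 0.482 + 0.522 = 1.486 m, so the parallel axis theorem gives I = 0.09962 + (0.914)(1.486)² = 2.1179 kg m^2.
Total I = 1.2274 + 4.9903 + 2.1179 = 8.3357 kg m^2.

8.34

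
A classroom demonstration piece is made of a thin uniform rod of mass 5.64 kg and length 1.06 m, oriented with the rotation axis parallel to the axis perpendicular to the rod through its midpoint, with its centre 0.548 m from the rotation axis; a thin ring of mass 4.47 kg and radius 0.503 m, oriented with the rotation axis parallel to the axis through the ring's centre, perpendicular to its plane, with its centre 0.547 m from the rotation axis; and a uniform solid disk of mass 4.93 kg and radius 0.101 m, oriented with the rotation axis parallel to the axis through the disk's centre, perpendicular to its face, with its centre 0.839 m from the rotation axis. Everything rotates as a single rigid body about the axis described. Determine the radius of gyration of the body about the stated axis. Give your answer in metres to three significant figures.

Thin rod: I_cm = (1/12)ML² = (1/12)(5.64)(1.06)² = 0.52809 kg·m²; centre at d = 0.548 m, so the parallel axis theorem gives I = 0.52809 + (5.64)(0.548)² = 2.2218 kg·m².
Thin ring: I_cm = MR² = (4.47)(0.503)² = 1.131 kg·m²; centre at d = 0.547 m, so the parallel axis theorem gives I = 1.131 + (4.47)(0.547)² = 2.4684 kg·m².
Solid disk: I_cm = (1/2)MR² = (1/2)(4.93)(0.101)² = 0.025145 kg·m²; centre at d = 0.839 m, so the parallel axis theorem gives I = 0.025145 + (4.93)(0.839)² = 3.4955 kg·m².
Total I = 8.1857 kg·m²; total mass M = 15.04 kg.
k = √(I/M) = √(8.1857/15.04) = 0.73774 m.

0.738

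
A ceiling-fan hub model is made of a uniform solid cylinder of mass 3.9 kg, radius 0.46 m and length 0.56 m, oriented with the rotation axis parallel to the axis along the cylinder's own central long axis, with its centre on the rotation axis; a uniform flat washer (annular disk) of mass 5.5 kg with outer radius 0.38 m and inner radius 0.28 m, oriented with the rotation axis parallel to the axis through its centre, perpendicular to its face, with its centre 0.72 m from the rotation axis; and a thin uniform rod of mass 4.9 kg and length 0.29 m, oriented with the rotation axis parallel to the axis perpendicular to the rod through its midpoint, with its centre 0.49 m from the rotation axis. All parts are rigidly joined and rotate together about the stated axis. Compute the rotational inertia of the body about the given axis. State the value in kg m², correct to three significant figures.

Solid cylinder: I_cm = (1/2)MR² = (1/2)(3.9)(0.46)² = 0.41262 kg m²; axis through the centre, so I = 0.41262 kg m².
Annular disk: I_cm = (1/2)M(R²+r²) = (1/2)(5.5)[(0.38)² + (0.28)²] = 0.6127 kg m²; centre at d = 0.72 m, so the parallel axis theorem gives I = 0.6127 + (5.5)(0.72)² = 3.4639 kg m².
Thin rod: I_cm = (1/12)ML² = (1/12)(4.9)(0.29)² = 0.034341 kg m²; centre at d = 0.49 m, so the parallel axis theorem gives I = 0.034341 + (4.9)(0.49)² = 1.2108 kg m².
Total I = 0.41262 + 3.4639 + 1.2108 = 5.0874 kg m².

5.09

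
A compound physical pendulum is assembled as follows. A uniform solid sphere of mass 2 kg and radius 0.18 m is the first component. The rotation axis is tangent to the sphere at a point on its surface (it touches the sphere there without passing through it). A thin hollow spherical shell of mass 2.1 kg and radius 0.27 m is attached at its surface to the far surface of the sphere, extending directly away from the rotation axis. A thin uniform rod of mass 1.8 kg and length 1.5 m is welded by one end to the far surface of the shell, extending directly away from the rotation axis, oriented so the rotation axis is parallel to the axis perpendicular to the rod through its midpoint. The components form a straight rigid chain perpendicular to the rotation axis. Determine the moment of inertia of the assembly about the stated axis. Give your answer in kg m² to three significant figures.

Solid sphere: I_cm = (2/5)MR² = (2/5)(2)(0.18)² = 0.02592 kg m²; centre at d = 0.18 m, so I = I_cm + Md² gives I = 0.02592 + (2)(0.18)² = 0.09072 kg m².
Spherical shell: I_cm = (2/3)MR² = (2/3)(2.1)(0.27)² = 0.10206 kg m²; centre at d = 0.18 + 0.18 + 0.27 = 0.63 m, so I = I_cm + Md² gives I = 0.10206 + (2.1)(0.63)² = 0.93555 kg m².
Thin rod: I_cm = (1/12)ML² = (1/12)(1.8)(1.5)² = 0.3375 kg m²; centre at d = 0.18 + 0.18 + 0.27 + 0.27 + 0.75 = 1.65 m, so I = I_cm + Md² gives I = 0.3375 + (1.8)(1.65)² = 5.238 kg m².
Total I = 0.09072 + 0.93555 + 5.238 = 6.2643 kg m².

6.26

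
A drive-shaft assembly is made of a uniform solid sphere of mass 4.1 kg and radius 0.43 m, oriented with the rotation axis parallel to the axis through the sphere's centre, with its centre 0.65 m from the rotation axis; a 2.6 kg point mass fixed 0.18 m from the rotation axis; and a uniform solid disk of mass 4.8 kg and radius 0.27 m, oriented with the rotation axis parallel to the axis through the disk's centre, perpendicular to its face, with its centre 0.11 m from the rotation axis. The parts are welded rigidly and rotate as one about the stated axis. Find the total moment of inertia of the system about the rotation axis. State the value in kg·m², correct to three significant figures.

Solid sphere: I_cm = (2/5)MR² = (2/5)(4.1)(0.43)² = 0.30324 kg·m²; centre at d = 0.65 m, so the parallel axis theorem gives I = 0.30324 + (4.1)(0.65)² = 2.0355 kg·m².
Point mass: I_cm = 0; centre at d = 0.18 m, so the parallel axis theorem gives I = 0 + (2.6)(0.18)² = 0.08424 kg·m².
Solid disk: I_cm = (1/2)MR² = (1/2)(4.8)(0.27)² = 0.17496 kg·m²; centre at d = 0.11 m, so the parallel axis theorem gives I = 0.17496 + (4.8)(0.11)² = 0.23304 kg·m².
Total I = 2.0355 + 0.08424 + 0.23304 = 2.3528 kg·m².

2.35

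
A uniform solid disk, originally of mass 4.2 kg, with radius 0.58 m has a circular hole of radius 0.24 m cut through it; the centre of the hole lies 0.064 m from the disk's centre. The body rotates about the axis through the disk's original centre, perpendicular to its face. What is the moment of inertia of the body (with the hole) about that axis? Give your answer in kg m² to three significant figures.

Unpierced body about its centre: I₀ = (1/2)MR² = (1/2)(4.2)(0.58)² = 0.70644 kg m².
The removed disk has mass m = M·(r/R)² = (4.2)(0.24/0.58)² = 0.71914 kg (same uniform areal density).
Its moment of inertia about the rotation axis (parallel-axis theorem): I_hole = (1/2)mr² + md² = (1/2)(0.71914)(0.24)² + (0.71914)(0.064)² = 0.023657 kg m².
Treating the hole as negative mass, I = I₀ − I_hole = 0.70644 − 0.023657 = 0.68278 kg m².

0.683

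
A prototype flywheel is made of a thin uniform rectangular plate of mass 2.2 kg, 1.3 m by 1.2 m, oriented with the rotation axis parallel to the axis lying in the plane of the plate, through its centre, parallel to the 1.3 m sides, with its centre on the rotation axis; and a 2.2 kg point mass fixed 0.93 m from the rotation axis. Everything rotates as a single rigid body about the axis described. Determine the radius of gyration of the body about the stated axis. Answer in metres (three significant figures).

Rectangular plate: I_cm = (1/12)Mb² = (1/12)(2.2)(1.2)² = 0.264 kg m²; axis through the centre, so I = 0.264 kg m².
Point mass: I_cm = 0; centre at d = 0.93 m, so the parallel axis theorem gives I = 0 + (2.2)(0.93)² = 1.9028 kg m².
Total I = 2.1668 kg m²; total mass M = 4.4 kg.
k = √(I/M) = √(2.1668/4.4) = 0.70175 m.

0.702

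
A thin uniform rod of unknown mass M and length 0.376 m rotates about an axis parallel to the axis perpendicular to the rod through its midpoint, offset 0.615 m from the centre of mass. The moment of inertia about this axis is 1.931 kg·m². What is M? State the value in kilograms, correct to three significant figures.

4.95

I = I_cm + Md² = (1/12)ML² + Md² = M·[0.0833333·(0.376)² + (0.615)²] = M·0.39001.
So M = 1.931 / 0.39001 = 4.9512 kg.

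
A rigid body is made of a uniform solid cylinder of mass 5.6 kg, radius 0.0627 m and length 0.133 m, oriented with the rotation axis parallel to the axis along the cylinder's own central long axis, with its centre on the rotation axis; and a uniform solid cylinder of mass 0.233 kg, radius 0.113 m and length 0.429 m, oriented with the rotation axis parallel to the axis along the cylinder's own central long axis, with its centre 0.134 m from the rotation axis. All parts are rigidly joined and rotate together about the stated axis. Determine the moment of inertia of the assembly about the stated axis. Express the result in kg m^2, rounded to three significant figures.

0.0167

Solid cylinder: I_cm = (1/2)MR² = (1/2)(5.6)(0.0627)² = 0.011008 kg m^2; axis through the centre, so I = 0.011008 kg m^2.
Solid cylinder: I_cm = (1/2)MR² = (1/2)(0.233)(0.113)² = 0.0014876 kg m^2; centre at d = 0.134 m, so the parallel axis theorem gives I = 0.0014876 + (0.233)(0.134)² = 0.0056713 kg m^2.
Total I = 0.011008 + 0.0056713 = 0.016679 kg m^2.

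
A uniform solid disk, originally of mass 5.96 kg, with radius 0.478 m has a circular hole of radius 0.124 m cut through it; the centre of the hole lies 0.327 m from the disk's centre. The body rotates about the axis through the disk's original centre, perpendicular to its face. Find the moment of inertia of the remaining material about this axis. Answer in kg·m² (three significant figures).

Unpierced body about its centre: I₀ = (1/2)MR² = (1/2)(5.96)(0.478)² = 0.68088 kg·m².
The removed disk has mass m = M·(r/R)² = (5.96)(0.124/0.478)² = 0.40108 kg (same uniform areal density).
Its moment of inertia about the rotation axis (parallel-axis theorem): I_hole = (1/2)mr² + md² = (1/2)(0.40108)(0.124)² + (0.40108)(0.327)² = 0.045971 kg·m².
Treating the hole as negative mass, I = I₀ − I_hole = 0.68088 − 0.045971 = 0.63491 kg·m².

0.635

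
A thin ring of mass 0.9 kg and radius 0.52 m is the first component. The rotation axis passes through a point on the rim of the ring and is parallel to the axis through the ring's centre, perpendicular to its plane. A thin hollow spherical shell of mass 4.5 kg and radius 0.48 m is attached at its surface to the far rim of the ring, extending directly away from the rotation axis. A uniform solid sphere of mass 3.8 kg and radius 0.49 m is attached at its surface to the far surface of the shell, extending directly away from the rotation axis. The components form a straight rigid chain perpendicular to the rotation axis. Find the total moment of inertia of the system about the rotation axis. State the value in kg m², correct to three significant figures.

35.5

Thin ring: I_cm = MR² = (0.9)(0.52)² = 0.24336 kg m²; centre at d = 0.52 m, so the parallel axis theorem gives I = 0.24336 + (0.9)(0.52)² = 0.48672 kg m².
Spherical shell: I_cm = (2/3)MR² = (2/3)(4.5)(0.48)² = 0.6912 kg m²; centre at d = 0.52 + 0.52 + 0.48 = 1.52 m, so the parallel axis theorem gives I = 0.6912 + (4.5)(1.52)² = 11.088 kg m².
Solid sphere: I_cm = (2/5)MR² = (2/5)(3.8)(0.49)² = 0.36495 kg m²; centre at d = 0.52 + 0.52 + 0.48 + 0.48 + 0.49 = 2.49 m, so the parallel axis theorem gives I = 0.36495 + (3.8)(2.49)² = 23.925 kg m².
Total I = 0.48672 + 11.088 + 23.925 = 35.5 kg m².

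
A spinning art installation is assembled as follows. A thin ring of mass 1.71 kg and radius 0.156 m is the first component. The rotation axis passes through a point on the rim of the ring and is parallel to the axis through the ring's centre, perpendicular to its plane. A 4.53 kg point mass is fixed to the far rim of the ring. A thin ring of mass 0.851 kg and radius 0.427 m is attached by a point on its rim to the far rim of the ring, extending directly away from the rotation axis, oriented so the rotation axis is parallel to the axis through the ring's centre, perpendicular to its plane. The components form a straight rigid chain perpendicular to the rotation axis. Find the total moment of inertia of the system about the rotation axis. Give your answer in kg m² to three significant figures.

Thin ring: I_cm = MR² = (1.71)(0.156)² = 0.041615 kg m²; centre at d = 0.156 m, so I = I_cm + Md² gives I = 0.041615 + (1.71)(0.156)² = 0.083229 kg m².
Point mass: I_cm = 0; centre at d = 0.156 + 0.156 = 0.312 m, so I = I_cm + Md² gives I = 0 + (4.53)(0.312)² = 0.44097 kg m².
Thin ring: I_cm = MR² = (0.851)(0.427)² = 0.15516 kg m²; centre at d = 0.156 + 0.156 + 0.427 = 0.739 m, so I = I_cm + Md² gives I = 0.15516 + (0.851)(0.739)² = 0.61991 kg m².
Total I = 0.083229 + 0.44097 + 0.61991 = 1.1441 kg m².

1.14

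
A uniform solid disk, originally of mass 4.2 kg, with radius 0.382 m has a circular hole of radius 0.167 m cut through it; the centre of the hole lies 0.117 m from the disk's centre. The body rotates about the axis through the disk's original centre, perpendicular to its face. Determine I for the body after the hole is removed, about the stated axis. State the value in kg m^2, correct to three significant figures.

0.284

Unpierced body about its centre: I₀ = (1/2)MR² = (1/2)(4.2)(0.382)² = 0.30644 kg m^2.
The removed disk has mass m = M·(r/R)² = (4.2)(0.167/0.382)² = 0.8027 kg (same uniform areal density).
Its moment of inertia about the rotation axis (parallel-axis theorem): I_hole = (1/2)mr² + md² = (1/2)(0.8027)(0.167)² + (0.8027)(0.117)² = 0.022182 kg m^2.
Treating the hole as negative mass, I = I₀ − I_hole = 0.30644 − 0.022182 = 0.28426 kg m^2.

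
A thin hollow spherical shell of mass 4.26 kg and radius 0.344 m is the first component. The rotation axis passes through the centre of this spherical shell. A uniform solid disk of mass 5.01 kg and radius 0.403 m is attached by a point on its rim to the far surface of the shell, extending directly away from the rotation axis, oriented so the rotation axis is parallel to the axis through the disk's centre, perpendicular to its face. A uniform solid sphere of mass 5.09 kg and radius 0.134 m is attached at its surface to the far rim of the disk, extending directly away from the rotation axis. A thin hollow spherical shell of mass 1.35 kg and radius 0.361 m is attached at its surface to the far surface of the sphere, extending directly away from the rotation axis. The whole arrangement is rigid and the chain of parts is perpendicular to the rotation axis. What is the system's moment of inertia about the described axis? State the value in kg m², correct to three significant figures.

Spherical shell: I_cm = (2/3)MR² = (2/3)(4.26)(0.344)² = 0.33607 kg m²; axis through the centre, so I = 0.33607 kg m².
Solid disk: I_cm = (1/2)MR² = (1/2)(5.01)(0.403)² = 0.40683 kg m²; centre at d = 0.344 + 0.403 = 0.747 m, so I = I_cm + Md² gives I = 0.40683 + (5.01)(0.747)² = 3.2025 kg m².
Solid sphere: I_cm = (2/5)MR² = (2/5)(5.09)(0.134)² = 0.036558 kg m²; centre at d = 0.344 + 0.403 + 0.403 + 0.134 = 1.284 m, so I = I_cm + Md² gives I = 0.036558 + (5.09)(1.284)² = 8.4282 kg m².
Spherical shell: I_cm = (2/3)MR² = (2/3)(1.35)(0.361)² = 0.11729 kg m²; centre at d = 0.344 + 0.403 + 0.403 + 0.134 + 0.134 + 0.361 = 1.779 m, so I = I_cm + Md² gives I = 0.11729 + (1.35)(1.779)² = 4.3898 kg m².
Total I = 0.33607 + 3.2025 + 8.4282 + 4.3898 = 16.357 kg m².

16.4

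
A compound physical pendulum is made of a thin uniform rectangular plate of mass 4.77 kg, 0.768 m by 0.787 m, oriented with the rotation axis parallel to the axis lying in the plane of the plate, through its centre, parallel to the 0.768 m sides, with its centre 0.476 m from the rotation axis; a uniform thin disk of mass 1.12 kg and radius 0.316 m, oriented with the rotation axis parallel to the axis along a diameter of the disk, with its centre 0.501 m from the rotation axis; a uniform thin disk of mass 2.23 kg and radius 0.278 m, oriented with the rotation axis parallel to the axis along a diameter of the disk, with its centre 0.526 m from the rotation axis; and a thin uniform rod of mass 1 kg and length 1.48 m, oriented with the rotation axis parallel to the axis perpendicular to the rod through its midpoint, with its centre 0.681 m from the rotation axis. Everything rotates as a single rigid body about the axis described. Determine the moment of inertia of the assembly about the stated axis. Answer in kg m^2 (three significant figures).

2.94

Rectangular plate: I_cm = (1/12)Mb² = (1/12)(4.77)(0.787)² = 0.2462 kg m^2; centre at d = 0.476 m, so the parallel axis theorem gives I = 0.2462 + (4.77)(0.476)² = 1.327 kg m^2.
Thin disk: I_cm = (1/4)MR² = (1/4)(1.12)(0.316)² = 0.02796 kg m^2; centre at d = 0.501 m, so the parallel axis theorem gives I = 0.02796 + (1.12)(0.501)² = 0.30908 kg m^2.
Thin disk: I_cm = (1/4)MR² = (1/4)(2.23)(0.278)² = 0.043086 kg m^2; centre at d = 0.526 m, so the parallel axis theorem gives I = 0.043086 + (2.23)(0.526)² = 0.66007 kg m^2.
Thin rod: I_cm = (1/12)ML² = (1/12)(1)(1.48)² = 0.18253 kg m^2; centre at d = 0.681 m, so the parallel axis theorem gives I = 0.18253 + (1)(0.681)² = 0.64629 kg m^2.
Total I = 1.327 + 0.30908 + 0.66007 + 0.64629 = 2.9424 kg m^2.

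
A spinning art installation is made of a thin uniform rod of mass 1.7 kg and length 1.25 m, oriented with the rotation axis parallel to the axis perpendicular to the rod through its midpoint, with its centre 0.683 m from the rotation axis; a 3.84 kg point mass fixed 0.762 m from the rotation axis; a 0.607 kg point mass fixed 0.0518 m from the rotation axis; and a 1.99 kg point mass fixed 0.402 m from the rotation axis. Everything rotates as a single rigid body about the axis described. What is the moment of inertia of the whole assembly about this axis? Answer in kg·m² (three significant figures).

3.57

Thin rod: I_cm = (1/12)ML² = (1/12)(1.7)(1.25)² = 0.22135 kg·m²; centre at d = 0.683 m, so the parallel axis theorem gives I = 0.22135 + (1.7)(0.683)² = 1.0144 kg·m².
Point mass: I_cm = 0; centre at d = 0.762 m, so the parallel axis theorem gives I = 0 + (3.84)(0.762)² = 2.2297 kg·m².
Point mass: I_cm = 0; centre at d = 0.0518 m, so the parallel axis theorem gives I = 0 + (0.607)(0.0518)² = 0.0016287 kg·m².
Point mass: I_cm = 0; centre at d = 0.402 m, so the parallel axis theorem gives I = 0 + (1.99)(0.402)² = 0.32159 kg·m².
Total I = 1.0144 + 2.2297 + 0.0016287 + 0.32159 = 3.5673 kg·m².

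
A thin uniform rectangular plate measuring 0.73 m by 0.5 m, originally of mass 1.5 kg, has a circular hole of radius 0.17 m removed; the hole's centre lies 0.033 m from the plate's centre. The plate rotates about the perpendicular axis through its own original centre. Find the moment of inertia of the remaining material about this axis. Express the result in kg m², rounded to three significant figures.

Unpierced body about its centre: I₀ = (1/12)M(a²+b²) = (1/12)(1.5)[(0.73)² + (0.5)²] = 0.097862 kg m².
The removed disk has mass m = M·πr²/(ab) = (1.5)·π(0.17)²/(0.73·0.5) = 0.37312 kg (same uniform areal density).
Its moment of inertia about the rotation axis (parallel-axis theorem): I_hole = (1/2)mr² + md² = (1/2)(0.37312)(0.17)² + (0.37312)(0.033)² = 0.0057979 kg m².
Treating the hole as negative mass, I = I₀ − I_hole = 0.097862 − 0.0057979 = 0.092065 kg m².

0.0921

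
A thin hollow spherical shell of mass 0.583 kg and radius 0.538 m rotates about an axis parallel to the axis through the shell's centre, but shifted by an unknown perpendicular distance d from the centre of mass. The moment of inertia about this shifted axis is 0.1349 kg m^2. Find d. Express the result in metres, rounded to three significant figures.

About the centre-of-mass axis, I_cm = (2/3)MR² = (2/3)(0.583)(0.538)² = 0.1125 kg m^2.
Parallel axis theorem: I = I_cm + Md², so Md² = 0.1349 − 0.1125 = 0.022403 kg m^2.
d = √(0.022403 / 0.583) = 0.19603 m.

0.196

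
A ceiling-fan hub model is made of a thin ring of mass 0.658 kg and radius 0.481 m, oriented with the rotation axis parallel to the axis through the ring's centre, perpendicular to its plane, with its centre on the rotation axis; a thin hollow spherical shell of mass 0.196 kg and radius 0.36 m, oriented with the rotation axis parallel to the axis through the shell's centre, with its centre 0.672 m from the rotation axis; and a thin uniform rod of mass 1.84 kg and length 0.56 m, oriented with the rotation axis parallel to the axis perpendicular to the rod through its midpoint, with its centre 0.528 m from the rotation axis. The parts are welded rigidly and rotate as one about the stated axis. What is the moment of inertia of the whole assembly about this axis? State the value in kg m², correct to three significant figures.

0.819

Thin ring: I_cm = MR² = (0.658)(0.481)² = 0.15224 kg m²; axis through the centre, so I = 0.15224 kg m².
Spherical shell: I_cm = (2/3)MR² = (2/3)(0.196)(0.36)² = 0.016934 kg m²; centre at d = 0.672 m, so the parallel axis theorem gives I = 0.016934 + (0.196)(0.672)² = 0.10544 kg m².
Thin rod: I_cm = (1/12)ML² = (1/12)(1.84)(0.56)² = 0.048085 kg m²; centre at d = 0.528 m, so the parallel axis theorem gives I = 0.048085 + (1.84)(0.528)² = 0.56105 kg m².
Total I = 0.15224 + 0.10544 + 0.56105 = 0.81873 kg m².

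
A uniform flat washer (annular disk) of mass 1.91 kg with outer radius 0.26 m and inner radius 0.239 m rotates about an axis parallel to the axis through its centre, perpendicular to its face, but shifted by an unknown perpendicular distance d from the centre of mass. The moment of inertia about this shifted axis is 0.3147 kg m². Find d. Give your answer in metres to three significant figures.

About the centre-of-mass axis, I_cm = (1/2)M(R²+r²) = (1/2)(1.91)[(0.26)² + (0.239)²] = 0.11911 kg m².
Parallel axis theorem: I = I_cm + Md², so Md² = 0.3147 − 0.11911 = 0.19559 kg m².
d = √(0.19559 / 1.91) = 0.32001 m.

0.320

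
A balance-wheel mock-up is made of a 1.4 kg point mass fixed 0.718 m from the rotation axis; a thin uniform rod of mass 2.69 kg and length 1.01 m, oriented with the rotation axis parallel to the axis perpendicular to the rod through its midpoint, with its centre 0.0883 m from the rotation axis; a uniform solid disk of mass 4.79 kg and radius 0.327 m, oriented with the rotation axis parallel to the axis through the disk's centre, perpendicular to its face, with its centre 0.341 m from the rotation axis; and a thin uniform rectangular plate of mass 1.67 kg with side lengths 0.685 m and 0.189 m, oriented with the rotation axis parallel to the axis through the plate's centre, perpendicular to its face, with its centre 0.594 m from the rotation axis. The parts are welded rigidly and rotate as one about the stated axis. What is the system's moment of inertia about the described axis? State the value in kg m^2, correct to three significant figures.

Point mass: I_cm = 0; centre at d = 0.718 m, so the parallel axis theorem gives I = 0 + (1.4)(0.718)² = 0.72173 kg m^2.
Thin rod: I_cm = (1/12)ML² = (1/12)(2.69)(1.01)² = 0.22867 kg m^2; centre at d = 0.0883 m, so the parallel axis theorem gives I = 0.22867 + (2.69)(0.0883)² = 0.24965 kg m^2.
Solid disk: I_cm = (1/2)MR² = (1/2)(4.79)(0.327)² = 0.25609 kg m^2; centre at d = 0.341 m, so the parallel axis theorem gives I = 0.25609 + (4.79)(0.341)² = 0.81308 kg m^2.
Rectangular plate: I_cm = (1/12)M(a²+b²) = (1/12)(1.67)[(0.685)² + (0.189)²] = 0.070272 kg m^2; centre at d = 0.594 m, so the parallel axis theorem gives I = 0.070272 + (1.67)(0.594)² = 0.65951 kg m^2.
Total I = 0.72173 + 0.24965 + 0.81308 + 0.65951 = 2.444 kg m^2.

2.44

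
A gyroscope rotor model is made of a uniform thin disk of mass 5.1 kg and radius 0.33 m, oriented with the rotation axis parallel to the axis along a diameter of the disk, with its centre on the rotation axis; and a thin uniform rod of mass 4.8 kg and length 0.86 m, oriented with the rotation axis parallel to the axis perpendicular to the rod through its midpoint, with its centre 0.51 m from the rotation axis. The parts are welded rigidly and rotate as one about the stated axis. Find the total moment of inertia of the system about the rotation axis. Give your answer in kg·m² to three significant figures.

1.68

Thin disk: I_cm = (1/4)MR² = (1/4)(5.1)(0.33)² = 0.13885 kg·m²; axis through the centre, so I = 0.13885 kg·m².
Thin rod: I_cm = (1/12)ML² = (1/12)(4.8)(0.86)² = 0.29584 kg·m²; centre at d = 0.51 m, so I = I_cm + Md² gives I = 0.29584 + (4.8)(0.51)² = 1.5443 kg·m².
Total I = 0.13885 + 1.5443 = 1.6832 kg·m².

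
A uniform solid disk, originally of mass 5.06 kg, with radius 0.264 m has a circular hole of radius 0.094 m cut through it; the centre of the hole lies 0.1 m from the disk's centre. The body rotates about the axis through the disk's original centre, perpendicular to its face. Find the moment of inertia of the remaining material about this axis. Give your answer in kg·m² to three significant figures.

Unpierced body about its centre: I₀ = (1/2)MR² = (1/2)(5.06)(0.264)² = 0.17633 kg·m².
The removed disk has mass m = M·(r/R)² = (5.06)(0.094/0.264)² = 0.6415 kg (same uniform areal density).
Its moment of inertia about the rotation axis (parallel-axis theorem): I_hole = (1/2)mr² + md² = (1/2)(0.6415)(0.094)² + (0.6415)(0.1)² = 0.0092492 kg·m².
Treating the hole as negative mass, I = I₀ − I_hole = 0.17633 − 0.0092492 = 0.16708 kg·m².

0.167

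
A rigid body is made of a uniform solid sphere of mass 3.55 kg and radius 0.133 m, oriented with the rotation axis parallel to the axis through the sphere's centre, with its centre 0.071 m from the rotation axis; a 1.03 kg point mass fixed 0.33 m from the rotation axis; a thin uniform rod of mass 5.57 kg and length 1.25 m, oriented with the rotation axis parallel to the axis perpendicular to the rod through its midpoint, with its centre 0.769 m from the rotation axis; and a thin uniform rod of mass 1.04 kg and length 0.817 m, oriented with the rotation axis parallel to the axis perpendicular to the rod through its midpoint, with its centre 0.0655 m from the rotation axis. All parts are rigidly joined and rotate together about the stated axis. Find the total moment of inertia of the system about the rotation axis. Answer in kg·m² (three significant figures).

Solid sphere: I_cm = (2/5)MR² = (2/5)(3.55)(0.133)² = 0.025118 kg·m²; centre at d = 0.071 m, so I = I_cm + Md² gives I = 0.025118 + (3.55)(0.071)² = 0.043014 kg·m².
Point mass: I_cm = 0; centre at d = 0.33 m, so I = I_cm + Md² gives I = 0 + (1.03)(0.33)² = 0.11217 kg·m².
Thin rod: I_cm = (1/12)ML² = (1/12)(5.57)(1.25)² = 0.72526 kg·m²; centre at d = 0.769 m, so I = I_cm + Md² gives I = 0.72526 + (5.57)(0.769)² = 4.0191 kg·m².
Thin rod: I_cm = (1/12)ML² = (1/12)(1.04)(0.817)² = 0.057849 kg·m²; centre at d = 0.0655 m, so I = I_cm + Md² gives I = 0.057849 + (1.04)(0.0655)² = 0.062311 kg·m².
Total I = 0.043014 + 0.11217 + 4.0191 + 0.062311 = 4.2366 kg·m².

4.24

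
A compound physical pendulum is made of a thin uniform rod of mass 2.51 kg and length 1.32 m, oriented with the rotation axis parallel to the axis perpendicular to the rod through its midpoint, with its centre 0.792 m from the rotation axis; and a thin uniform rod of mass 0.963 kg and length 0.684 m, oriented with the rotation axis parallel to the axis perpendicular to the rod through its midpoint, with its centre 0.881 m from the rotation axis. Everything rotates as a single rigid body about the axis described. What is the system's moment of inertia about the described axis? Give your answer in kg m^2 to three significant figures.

2.72

Thin rod: I_cm = (1/12)ML² = (1/12)(2.51)(1.32)² = 0.36445 kg m^2; centre at d = 0.792 m, so the parallel axis theorem gives I = 0.36445 + (2.51)(0.792)² = 1.9389 kg m^2.
Thin rod: I_cm = (1/12)ML² = (1/12)(0.963)(0.684)² = 0.037545 kg m^2; centre at d = 0.881 m, so the parallel axis theorem gives I = 0.037545 + (0.963)(0.881)² = 0.78499 kg m^2.
Total I = 1.9389 + 0.78499 = 2.7239 kg m^2.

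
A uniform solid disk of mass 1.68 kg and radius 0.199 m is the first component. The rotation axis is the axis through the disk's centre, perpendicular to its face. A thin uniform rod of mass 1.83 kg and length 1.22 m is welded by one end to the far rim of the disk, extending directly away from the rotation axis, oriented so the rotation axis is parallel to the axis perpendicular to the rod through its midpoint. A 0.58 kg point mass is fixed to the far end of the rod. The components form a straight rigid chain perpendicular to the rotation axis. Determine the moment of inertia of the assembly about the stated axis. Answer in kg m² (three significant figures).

Solid disk: I_cm = (1/2)MR² = (1/2)(1.68)(0.199)² = 0.033265 kg m²; axis through the centre, so I = 0.033265 kg m².
Thin rod: I_cm = (1/12)ML² = (1/12)(1.83)(1.22)² = 0.22698 kg m²; centre at d = 0.199 + 0.61 = 0.809 m, so I = I_cm + Md² gives I = 0.22698 + (1.83)(0.809)² = 1.4247 kg m².
Point mass: I_cm = 0; centre at d = 0.199 + 0.61 + 0.61 = 1.419 m, so I = I_cm + Md² gives I = 0 + (0.58)(1.419)² = 1.1679 kg m².
Total I = 0.033265 + 1.4247 + 1.1679 = 2.6258 kg m².

2.63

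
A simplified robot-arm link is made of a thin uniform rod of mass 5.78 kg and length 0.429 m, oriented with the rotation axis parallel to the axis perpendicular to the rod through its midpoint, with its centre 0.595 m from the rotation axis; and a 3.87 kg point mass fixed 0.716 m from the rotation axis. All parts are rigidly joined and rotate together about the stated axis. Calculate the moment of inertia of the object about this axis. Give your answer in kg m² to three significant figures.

Thin rod: I_cm = (1/12)ML² = (1/12)(5.78)(0.429)² = 0.088646 kg m²; centre at d = 0.595 m, so I = I_cm + Md² gives I = 0.088646 + (5.78)(0.595)² = 2.1349 kg m².
Point mass: I_cm = 0; centre at d = 0.716 m, so I = I_cm + Md² gives I = 0 + (3.87)(0.716)² = 1.984 kg m².
Total I = 2.1349 + 1.984 = 4.1189 kg m².

4.12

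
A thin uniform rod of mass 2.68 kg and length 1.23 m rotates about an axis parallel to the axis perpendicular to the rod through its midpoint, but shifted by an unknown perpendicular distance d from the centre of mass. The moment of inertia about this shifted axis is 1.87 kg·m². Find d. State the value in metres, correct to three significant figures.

0.756

About the centre-of-mass axis, I_cm = (1/12)ML² = (1/12)(2.68)(1.23)² = 0.33788 kg·m².
Parallel axis theorem: I = I_cm + Md², so Md² = 1.87 − 0.33788 = 1.5321 kg·m².
d = √(1.5321 / 2.68) = 0.7561 m.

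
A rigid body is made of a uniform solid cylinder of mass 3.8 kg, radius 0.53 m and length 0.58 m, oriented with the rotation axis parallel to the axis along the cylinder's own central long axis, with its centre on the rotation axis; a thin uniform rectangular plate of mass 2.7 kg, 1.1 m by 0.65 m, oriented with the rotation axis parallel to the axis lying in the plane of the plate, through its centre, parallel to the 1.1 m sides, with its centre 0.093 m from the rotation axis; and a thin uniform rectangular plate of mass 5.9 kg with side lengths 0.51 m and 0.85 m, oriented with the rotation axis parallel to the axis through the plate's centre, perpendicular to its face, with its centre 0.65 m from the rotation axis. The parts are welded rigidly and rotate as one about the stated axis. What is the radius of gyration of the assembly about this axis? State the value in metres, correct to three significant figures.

Solid cylinder: I_cm = (1/2)MR² = (1/2)(3.8)(0.53)² = 0.53371 kg·m²; axis through the centre, so I = 0.53371 kg·m².
Rectangular plate: I_cm = (1/12)Mb² = (1/12)(2.7)(0.65)² = 0.095063 kg·m²; centre at d = 0.093 m, so the parallel axis theorem gives I = 0.095063 + (2.7)(0.093)² = 0.11841 kg·m².
Rectangular plate: I_cm = (1/12)M(a²+b²) = (1/12)(5.9)[(0.51)² + (0.85)²] = 0.48311 kg·m²; centre at d = 0.65 m, so the parallel axis theorem gives I = 0.48311 + (5.9)(0.65)² = 2.9759 kg·m².
Total I = 3.628 kg·m²; total mass M = 12.4 kg.
k = √(I/M) = √(3.628/12.4) = 0.54091 m.

0.541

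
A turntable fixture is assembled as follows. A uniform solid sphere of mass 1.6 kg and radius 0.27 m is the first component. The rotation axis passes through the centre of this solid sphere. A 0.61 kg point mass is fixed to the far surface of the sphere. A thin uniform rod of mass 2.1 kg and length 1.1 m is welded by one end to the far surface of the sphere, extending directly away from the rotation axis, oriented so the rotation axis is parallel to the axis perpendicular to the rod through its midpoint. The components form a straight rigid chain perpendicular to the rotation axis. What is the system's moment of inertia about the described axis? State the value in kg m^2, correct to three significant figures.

1.71

Solid sphere: I_cm = (2/5)MR² = (2/5)(1.6)(0.27)² = 0.046656 kg m^2; axis through the centre, so I = 0.046656 kg m^2.
Point mass: I_cm = 0; centre at d = 0.27 m, so I = I_cm + Md² gives I = 0 + (0.61)(0.27)² = 0.044469 kg m^2.
Thin rod: I_cm = (1/12)ML² = (1/12)(2.1)(1.1)² = 0.21175 kg m^2; centre at d = 0.27 + 0.55 = 0.82 m, so I = I_cm + Md² gives I = 0.21175 + (2.1)(0.82)² = 1.6238 kg m^2.
Total I = 0.046656 + 0.044469 + 1.6238 = 1.7149 kg m^2.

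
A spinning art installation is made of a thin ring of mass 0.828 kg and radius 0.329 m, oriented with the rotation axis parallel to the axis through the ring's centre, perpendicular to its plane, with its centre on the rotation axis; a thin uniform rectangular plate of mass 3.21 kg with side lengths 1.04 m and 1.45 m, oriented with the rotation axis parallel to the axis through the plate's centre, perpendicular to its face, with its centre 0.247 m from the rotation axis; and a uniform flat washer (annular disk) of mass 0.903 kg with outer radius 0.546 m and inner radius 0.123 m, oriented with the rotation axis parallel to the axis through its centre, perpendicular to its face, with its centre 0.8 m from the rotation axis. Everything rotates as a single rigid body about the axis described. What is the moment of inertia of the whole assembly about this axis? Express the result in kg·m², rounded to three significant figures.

1.86

Thin ring: I_cm = MR² = (0.828)(0.329)² = 0.089624 kg·m²; axis through the centre, so I = 0.089624 kg·m².
Rectangular plate: I_cm = (1/12)M(a²+b²) = (1/12)(3.21)[(1.04)² + (1.45)²] = 0.85175 kg·m²; centre at d = 0.247 m, so I = I_cm + Md² gives I = 0.85175 + (3.21)(0.247)² = 1.0476 kg·m².
Annular disk: I_cm = (1/2)M(R²+r²) = (1/2)(0.903)[(0.546)² + (0.123)²] = 0.14143 kg·m²; centre at d = 0.8 m, so I = I_cm + Md² gives I = 0.14143 + (0.903)(0.8)² = 0.71935 kg·m².
Total I = 0.089624 + 1.0476 + 0.71935 = 1.8566 kg·m².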